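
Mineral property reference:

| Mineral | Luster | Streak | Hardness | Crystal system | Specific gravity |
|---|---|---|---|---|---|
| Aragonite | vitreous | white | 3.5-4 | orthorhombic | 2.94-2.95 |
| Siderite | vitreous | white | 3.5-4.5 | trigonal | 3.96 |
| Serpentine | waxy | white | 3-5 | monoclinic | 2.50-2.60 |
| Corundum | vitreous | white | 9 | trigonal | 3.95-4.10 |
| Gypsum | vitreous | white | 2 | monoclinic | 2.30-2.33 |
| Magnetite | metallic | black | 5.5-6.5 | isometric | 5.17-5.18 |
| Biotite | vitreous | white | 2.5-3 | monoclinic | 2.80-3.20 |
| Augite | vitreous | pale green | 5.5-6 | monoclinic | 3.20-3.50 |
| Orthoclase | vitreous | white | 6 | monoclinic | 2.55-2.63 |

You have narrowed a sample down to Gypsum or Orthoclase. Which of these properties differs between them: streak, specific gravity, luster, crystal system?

specific gravity

Streak: both white — same for both.
Specific gravity: Gypsum 2.30-2.33, Orthoclase 2.55-2.63 — these differ.
Luster: both vitreous — same for both.
Crystal system: both monoclinic — same for both.
Of the listed properties, specific gravity is the one that separates them.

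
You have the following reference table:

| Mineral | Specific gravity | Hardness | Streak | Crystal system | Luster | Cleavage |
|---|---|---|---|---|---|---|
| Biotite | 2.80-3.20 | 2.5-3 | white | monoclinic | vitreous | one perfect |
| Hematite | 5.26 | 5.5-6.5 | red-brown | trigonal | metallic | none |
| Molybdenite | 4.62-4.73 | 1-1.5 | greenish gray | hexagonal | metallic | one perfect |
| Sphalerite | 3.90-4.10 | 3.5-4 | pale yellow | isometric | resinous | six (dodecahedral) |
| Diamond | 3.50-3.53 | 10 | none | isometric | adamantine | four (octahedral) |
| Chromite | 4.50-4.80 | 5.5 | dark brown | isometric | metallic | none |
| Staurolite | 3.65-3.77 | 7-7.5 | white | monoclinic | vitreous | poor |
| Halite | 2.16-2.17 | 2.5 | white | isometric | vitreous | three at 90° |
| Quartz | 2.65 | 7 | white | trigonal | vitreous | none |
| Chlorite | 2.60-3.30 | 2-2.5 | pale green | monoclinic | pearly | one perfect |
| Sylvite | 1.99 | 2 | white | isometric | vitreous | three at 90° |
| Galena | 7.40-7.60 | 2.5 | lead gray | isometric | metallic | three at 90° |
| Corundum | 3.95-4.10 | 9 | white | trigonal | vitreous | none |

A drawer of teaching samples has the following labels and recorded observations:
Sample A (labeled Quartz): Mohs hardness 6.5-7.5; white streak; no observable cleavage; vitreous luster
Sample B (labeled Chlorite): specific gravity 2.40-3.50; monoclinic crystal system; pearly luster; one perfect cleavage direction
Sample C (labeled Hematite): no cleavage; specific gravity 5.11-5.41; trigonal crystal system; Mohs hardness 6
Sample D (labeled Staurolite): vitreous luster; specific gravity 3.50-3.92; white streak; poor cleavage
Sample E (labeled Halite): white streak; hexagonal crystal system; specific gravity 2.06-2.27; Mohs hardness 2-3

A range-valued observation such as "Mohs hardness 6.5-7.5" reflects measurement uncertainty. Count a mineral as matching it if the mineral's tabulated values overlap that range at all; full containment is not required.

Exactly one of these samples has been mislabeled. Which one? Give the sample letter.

Sample A: all recorded properties match Quartz.
Sample B: all recorded properties match Chlorite.
Sample C: all recorded properties match Hematite.
Sample D: all recorded properties match Staurolite.
Sample E: Halite has isometric system, but the record shows hexagonal crystal system — this label is wrong.
Sample E is the mislabeled one.

E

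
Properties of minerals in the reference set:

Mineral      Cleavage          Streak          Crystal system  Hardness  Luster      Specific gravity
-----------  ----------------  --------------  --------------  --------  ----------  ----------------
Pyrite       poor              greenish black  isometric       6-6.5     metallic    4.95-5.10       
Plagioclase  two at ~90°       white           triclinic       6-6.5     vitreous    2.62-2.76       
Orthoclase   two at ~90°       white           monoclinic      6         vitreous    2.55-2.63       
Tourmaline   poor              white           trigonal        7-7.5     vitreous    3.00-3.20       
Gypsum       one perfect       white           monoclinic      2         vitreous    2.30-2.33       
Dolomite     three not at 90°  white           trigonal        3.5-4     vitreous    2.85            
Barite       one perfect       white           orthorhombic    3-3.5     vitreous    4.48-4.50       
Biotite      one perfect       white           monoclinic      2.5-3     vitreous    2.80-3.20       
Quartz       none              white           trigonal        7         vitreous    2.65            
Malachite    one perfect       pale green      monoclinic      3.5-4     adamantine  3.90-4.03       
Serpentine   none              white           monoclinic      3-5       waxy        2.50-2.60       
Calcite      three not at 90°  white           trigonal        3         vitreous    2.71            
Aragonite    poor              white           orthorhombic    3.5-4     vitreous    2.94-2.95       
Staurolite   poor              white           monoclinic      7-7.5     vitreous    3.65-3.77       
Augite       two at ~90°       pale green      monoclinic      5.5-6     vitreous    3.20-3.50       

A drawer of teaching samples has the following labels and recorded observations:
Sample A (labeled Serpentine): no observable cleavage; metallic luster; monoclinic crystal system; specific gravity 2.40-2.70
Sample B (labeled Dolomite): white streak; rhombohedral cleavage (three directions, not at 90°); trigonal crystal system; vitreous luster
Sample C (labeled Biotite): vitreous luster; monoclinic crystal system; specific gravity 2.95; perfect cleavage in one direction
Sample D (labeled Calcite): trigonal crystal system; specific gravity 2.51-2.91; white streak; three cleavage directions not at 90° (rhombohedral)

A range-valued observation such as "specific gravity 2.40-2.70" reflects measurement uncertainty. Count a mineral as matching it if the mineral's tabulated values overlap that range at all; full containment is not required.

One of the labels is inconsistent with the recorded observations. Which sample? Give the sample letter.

Sample A: Serpentine has waxy luster, but the record shows metallic luster — this label is wrong.
Sample B: nothing contradicts Dolomite.
Sample C: nothing contradicts Biotite.
Sample D: nothing contradicts Calcite.
The mislabeled specimen is A.

A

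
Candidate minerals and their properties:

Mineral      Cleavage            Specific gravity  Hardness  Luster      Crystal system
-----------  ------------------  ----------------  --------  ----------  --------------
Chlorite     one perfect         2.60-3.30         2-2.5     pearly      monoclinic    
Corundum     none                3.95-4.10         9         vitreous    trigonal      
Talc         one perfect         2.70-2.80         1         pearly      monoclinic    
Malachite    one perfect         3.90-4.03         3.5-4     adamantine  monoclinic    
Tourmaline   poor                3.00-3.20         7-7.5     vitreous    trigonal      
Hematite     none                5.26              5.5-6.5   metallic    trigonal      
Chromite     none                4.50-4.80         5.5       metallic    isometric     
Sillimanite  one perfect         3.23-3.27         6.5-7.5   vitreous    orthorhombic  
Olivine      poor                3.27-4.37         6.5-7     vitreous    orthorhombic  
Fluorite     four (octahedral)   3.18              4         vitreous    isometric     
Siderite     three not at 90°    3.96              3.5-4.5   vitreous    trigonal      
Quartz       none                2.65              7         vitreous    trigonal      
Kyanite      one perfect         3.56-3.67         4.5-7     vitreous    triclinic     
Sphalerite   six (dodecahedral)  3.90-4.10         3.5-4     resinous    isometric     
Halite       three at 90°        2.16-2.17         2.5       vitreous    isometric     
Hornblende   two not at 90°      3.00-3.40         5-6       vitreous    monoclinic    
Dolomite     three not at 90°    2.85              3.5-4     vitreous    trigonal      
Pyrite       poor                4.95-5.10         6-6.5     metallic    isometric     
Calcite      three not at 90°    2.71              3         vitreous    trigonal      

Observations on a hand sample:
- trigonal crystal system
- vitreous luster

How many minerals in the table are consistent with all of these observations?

6

Trigonal crystal system: Corundum, Tourmaline, Hematite, Siderite, Quartz, Dolomite, Calcite remain.
Vitreous luster rules out Hematite.
The minerals that satisfy all observations are Calcite, Corundum, Dolomite, Quartz, Siderite, Tourmaline.
That is 6 minerals.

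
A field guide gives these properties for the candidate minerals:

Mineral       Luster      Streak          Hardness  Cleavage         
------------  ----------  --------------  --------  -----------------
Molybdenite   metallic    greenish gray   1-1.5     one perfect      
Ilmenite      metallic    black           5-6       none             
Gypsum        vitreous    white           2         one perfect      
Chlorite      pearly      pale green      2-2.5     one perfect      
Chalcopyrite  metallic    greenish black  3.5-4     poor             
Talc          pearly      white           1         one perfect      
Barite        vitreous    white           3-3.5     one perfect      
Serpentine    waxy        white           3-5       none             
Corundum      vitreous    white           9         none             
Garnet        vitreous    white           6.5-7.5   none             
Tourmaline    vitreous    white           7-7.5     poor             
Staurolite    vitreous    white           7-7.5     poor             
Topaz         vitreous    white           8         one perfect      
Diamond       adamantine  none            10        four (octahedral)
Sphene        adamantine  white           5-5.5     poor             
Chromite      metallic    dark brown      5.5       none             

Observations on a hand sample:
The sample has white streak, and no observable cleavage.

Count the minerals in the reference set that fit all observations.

White streak rules out Molybdenite, Ilmenite, Chlorite, Chalcopyrite, Diamond, Chromite.
No observable cleavage: only Serpentine, Corundum, Garnet remain.
Remaining candidates: Corundum, Garnet, Serpentine.
That is 3 minerals.

3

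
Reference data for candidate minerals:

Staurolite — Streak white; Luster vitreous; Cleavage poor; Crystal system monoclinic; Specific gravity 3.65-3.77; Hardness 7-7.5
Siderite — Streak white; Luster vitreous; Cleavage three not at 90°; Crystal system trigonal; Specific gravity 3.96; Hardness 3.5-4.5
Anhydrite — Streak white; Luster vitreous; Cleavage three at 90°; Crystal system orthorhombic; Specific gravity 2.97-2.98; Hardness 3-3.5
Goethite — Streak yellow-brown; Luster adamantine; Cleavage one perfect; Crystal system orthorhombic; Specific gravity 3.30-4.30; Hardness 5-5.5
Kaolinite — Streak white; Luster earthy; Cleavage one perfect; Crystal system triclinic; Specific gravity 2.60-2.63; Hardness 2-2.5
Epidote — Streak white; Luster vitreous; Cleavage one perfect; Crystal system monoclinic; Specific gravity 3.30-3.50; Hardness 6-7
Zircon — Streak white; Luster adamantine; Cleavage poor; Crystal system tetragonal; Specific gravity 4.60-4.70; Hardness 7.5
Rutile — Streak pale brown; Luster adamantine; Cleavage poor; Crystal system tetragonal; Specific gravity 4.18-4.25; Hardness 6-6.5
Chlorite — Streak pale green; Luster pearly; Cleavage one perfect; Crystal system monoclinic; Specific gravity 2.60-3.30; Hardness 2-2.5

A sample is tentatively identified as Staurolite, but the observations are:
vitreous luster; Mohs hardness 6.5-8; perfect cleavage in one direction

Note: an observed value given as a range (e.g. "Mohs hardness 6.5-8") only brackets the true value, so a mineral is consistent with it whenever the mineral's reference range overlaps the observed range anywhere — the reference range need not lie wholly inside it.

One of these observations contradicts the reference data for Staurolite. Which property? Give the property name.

cleavage

Vitreous luster: Staurolite has vitreous luster — matches.
Mohs hardness 6.5-8: Staurolite has hardness 7-7.5 — matches.
Perfect cleavage in one direction: Staurolite has cleavage poor — inconsistent.
Only the cleavage is inconsistent.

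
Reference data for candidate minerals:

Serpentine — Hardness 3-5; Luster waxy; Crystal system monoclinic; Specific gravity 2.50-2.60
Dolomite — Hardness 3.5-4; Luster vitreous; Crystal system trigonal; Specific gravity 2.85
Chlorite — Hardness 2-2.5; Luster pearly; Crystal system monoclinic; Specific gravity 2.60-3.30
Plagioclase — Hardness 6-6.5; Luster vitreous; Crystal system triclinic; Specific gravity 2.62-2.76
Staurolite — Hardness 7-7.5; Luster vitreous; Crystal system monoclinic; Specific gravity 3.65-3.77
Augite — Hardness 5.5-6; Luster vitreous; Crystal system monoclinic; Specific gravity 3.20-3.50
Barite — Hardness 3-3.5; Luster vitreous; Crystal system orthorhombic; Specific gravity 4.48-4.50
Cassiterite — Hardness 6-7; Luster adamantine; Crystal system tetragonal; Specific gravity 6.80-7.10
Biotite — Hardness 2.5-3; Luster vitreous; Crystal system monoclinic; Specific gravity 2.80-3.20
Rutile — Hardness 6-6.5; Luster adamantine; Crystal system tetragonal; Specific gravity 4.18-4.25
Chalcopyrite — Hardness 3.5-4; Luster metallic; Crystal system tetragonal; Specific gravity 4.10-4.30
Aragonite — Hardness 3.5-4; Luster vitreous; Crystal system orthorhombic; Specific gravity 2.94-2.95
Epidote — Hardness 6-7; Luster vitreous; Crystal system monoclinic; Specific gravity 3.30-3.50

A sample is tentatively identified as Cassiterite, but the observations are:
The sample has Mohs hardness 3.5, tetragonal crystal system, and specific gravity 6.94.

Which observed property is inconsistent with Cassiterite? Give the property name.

Mohs hardness 3.5: Cassiterite has hardness 6-7 — does not match.
Tetragonal crystal system: Cassiterite has tetragonal system — matches.
Specific gravity 6.94: Cassiterite has SG 6.80-7.10 — matches.
Only the hardness is inconsistent.

hardness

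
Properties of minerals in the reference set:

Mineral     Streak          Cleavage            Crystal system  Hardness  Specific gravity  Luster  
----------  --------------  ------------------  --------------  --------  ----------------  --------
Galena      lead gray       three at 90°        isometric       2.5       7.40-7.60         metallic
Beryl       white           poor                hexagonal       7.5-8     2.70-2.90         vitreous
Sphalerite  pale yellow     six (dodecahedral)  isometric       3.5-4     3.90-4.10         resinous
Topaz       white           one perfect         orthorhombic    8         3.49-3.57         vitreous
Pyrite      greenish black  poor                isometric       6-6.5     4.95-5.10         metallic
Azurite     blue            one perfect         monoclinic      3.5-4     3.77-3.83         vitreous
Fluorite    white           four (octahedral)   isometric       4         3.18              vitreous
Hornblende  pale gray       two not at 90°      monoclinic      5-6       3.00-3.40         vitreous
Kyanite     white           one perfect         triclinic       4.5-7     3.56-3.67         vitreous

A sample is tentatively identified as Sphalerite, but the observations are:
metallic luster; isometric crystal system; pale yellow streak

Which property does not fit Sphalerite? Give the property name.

Metallic luster: Sphalerite has resinous luster — does not match.
Isometric crystal system: Sphalerite has isometric system — agrees.
Pale yellow streak: Sphalerite has pale yellow streak — agrees.
Everything matches except the luster.

luster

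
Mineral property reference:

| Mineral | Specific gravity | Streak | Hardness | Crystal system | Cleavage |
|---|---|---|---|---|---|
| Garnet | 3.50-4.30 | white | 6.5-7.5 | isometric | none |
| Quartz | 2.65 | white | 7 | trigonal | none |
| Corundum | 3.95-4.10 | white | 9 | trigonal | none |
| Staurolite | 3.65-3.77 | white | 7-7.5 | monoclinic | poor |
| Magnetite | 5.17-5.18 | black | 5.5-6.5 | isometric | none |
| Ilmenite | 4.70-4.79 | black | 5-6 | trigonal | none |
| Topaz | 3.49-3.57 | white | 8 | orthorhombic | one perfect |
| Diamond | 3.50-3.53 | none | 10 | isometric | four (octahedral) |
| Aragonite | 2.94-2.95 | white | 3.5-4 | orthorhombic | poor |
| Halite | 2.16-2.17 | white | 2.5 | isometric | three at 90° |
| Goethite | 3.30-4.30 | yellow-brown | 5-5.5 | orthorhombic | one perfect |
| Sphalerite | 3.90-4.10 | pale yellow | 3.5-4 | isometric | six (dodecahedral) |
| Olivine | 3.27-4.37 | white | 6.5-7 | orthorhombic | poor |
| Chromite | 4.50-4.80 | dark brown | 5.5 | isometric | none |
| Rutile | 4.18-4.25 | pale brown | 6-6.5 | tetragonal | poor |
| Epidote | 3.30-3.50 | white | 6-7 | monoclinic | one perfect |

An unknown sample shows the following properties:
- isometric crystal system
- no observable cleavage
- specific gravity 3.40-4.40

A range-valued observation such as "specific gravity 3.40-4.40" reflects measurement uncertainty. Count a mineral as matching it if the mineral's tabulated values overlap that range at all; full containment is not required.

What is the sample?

Garnet

Isometric crystal system: narrows the field to Garnet, Magnetite, Diamond, Halite, Sphalerite, Chromite.
No observable cleavage rules out Diamond, Halite, Sphalerite.
Specific gravity 3.40-4.40: only Garnet remains.
Only Garnet satisfies all observations.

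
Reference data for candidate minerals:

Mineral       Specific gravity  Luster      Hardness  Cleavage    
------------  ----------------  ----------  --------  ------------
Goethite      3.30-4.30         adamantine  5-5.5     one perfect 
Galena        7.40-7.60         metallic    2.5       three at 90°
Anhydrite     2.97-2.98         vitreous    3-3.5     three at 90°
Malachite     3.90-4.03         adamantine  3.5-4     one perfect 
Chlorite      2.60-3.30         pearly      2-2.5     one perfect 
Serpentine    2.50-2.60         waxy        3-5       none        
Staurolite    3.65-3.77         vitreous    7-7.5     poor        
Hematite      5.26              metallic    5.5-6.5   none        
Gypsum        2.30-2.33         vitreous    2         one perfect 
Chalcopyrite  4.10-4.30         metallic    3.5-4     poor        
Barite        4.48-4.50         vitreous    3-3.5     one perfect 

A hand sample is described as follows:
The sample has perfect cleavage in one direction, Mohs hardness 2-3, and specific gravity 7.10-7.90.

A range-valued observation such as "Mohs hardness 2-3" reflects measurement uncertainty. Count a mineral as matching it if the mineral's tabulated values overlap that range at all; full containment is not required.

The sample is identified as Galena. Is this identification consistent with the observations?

Perfect cleavage in one direction — Galena has cleavage three at 90°; inconsistent.
Mohs hardness 2-3 — matches Galena (hardness 2.5).
Specific gravity 7.10-7.90 — matches Galena (SG 7.40-7.60).
The cleavage observation rules out Galena.

No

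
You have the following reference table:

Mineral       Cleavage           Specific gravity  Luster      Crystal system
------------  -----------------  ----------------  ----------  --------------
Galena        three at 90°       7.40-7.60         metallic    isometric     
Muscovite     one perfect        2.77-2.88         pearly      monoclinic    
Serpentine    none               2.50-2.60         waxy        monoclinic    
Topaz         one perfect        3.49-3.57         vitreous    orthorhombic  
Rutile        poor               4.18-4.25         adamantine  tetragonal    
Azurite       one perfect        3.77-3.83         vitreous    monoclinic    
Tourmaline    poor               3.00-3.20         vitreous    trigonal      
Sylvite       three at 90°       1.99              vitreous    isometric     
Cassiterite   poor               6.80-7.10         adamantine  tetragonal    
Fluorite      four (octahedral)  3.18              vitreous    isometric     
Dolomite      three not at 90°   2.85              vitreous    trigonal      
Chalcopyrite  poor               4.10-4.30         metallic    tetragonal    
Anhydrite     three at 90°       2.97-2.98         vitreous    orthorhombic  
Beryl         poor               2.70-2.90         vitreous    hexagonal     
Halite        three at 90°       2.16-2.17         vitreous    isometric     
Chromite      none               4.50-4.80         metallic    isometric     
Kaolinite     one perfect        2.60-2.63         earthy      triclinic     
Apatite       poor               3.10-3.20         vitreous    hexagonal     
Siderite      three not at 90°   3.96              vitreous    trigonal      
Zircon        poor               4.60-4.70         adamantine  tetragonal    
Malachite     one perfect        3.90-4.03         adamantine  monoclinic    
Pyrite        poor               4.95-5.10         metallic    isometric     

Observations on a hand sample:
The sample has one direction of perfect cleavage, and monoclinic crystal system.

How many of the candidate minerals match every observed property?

3

One direction of perfect cleavage: narrows the field to Muscovite, Topaz, Azurite, Kaolinite, Malachite.
Monoclinic crystal system eliminates Topaz, Kaolinite.
The minerals that satisfy all observations are Azurite, Malachite, Muscovite.
That is 3 minerals.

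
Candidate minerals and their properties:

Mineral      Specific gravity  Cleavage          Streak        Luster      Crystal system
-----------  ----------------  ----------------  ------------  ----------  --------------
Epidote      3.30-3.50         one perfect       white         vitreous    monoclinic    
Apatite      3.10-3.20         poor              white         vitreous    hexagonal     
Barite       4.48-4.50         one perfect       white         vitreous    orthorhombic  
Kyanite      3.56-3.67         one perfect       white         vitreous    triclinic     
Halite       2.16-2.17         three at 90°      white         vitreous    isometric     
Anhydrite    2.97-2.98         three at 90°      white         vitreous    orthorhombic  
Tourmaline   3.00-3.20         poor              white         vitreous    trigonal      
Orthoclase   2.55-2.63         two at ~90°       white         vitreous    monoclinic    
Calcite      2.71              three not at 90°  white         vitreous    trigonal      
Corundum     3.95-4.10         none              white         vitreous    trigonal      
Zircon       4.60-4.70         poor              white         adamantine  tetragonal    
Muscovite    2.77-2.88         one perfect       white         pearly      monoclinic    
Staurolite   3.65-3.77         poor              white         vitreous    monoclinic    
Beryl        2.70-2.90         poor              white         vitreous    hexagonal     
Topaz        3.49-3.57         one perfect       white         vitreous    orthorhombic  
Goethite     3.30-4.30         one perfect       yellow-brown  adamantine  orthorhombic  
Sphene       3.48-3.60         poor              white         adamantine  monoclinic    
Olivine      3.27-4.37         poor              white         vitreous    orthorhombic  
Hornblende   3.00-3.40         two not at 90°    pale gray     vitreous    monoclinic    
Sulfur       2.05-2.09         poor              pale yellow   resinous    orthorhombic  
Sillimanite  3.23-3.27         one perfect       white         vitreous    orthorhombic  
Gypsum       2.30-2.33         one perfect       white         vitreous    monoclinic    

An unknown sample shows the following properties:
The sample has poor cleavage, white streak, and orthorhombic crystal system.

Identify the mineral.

Poor cleavage: leaves Apatite, Tourmaline, Zircon, Staurolite, Beryl, Sphene, Olivine, Sulfur.
White streak is inconsistent with Sulfur.
Orthorhombic crystal system: Olivine remains.
Only Olivine satisfies all observations.

Olivine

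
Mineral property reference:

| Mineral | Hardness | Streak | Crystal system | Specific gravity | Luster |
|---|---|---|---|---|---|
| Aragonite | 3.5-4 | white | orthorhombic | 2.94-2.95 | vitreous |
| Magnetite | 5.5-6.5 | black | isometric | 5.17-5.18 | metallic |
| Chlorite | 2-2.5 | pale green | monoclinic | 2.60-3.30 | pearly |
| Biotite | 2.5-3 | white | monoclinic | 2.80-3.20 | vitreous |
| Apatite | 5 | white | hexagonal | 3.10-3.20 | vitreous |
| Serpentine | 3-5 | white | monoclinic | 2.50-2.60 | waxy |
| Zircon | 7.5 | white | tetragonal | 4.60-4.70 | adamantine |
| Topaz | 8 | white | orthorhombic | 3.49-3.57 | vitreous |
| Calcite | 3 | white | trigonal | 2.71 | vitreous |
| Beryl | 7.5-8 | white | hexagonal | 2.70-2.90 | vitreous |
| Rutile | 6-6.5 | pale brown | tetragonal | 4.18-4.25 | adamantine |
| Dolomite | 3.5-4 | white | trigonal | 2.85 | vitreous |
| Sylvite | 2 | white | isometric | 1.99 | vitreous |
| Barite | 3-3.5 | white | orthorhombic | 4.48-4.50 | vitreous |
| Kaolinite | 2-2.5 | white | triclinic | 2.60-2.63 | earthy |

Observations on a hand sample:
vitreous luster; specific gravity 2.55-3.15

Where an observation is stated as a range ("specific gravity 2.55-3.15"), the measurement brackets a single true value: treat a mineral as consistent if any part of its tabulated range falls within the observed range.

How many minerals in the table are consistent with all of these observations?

Vitreous luster excludes Magnetite, Chlorite, Serpentine, Zircon, Rutile, Kaolinite.
Specific gravity 2.55-3.15 excludes Topaz, Sylvite, Barite.
Remaining candidates: Apatite, Aragonite, Beryl, Biotite, Calcite, Dolomite.
That is 6 minerals.

6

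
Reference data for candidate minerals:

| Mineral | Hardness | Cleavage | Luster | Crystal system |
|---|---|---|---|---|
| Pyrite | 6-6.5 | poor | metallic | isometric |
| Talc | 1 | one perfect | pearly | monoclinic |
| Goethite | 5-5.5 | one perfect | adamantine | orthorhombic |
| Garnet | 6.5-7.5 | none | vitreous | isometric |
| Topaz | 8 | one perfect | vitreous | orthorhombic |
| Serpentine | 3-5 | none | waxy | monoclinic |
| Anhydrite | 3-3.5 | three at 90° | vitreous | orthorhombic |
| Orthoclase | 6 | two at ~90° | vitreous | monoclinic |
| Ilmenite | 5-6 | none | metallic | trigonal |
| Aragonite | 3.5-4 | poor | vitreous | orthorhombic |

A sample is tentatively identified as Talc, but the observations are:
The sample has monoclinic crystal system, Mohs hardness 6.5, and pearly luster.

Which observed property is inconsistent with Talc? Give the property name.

Monoclinic crystal system: Talc has monoclinic system — agrees.
Mohs hardness 6.5: Talc has hardness 1 — outside the reference range.
Pearly luster: Talc has pearly luster — agrees.
The hardness is the one property that does not fit.

hardness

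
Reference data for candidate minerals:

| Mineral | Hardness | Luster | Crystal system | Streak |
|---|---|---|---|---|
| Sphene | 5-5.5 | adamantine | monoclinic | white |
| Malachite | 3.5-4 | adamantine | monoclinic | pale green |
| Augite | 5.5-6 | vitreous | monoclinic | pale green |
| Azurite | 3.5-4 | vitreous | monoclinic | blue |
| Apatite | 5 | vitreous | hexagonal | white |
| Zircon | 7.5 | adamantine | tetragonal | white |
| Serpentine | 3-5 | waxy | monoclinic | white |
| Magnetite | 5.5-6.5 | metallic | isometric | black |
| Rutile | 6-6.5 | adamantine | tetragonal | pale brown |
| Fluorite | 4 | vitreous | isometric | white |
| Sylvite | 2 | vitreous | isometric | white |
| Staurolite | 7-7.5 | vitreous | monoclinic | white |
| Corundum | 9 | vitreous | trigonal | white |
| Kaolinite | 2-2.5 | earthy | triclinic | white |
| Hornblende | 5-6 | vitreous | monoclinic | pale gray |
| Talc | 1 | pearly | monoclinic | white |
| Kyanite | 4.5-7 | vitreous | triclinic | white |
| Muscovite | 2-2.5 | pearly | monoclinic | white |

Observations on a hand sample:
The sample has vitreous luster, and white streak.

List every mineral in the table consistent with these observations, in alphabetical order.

Vitreous luster: only Augite, Azurite, Apatite, Fluorite, Sylvite, Staurolite, Corundum, Hornblende, Kyanite remain.
White streak excludes Augite, Azurite, Hornblende.
Remaining candidates: Apatite, Corundum, Fluorite, Kyanite, Staurolite, Sylvite.

Apatite, Corundum, Fluorite, Kyanite, Staurolite, Sylvite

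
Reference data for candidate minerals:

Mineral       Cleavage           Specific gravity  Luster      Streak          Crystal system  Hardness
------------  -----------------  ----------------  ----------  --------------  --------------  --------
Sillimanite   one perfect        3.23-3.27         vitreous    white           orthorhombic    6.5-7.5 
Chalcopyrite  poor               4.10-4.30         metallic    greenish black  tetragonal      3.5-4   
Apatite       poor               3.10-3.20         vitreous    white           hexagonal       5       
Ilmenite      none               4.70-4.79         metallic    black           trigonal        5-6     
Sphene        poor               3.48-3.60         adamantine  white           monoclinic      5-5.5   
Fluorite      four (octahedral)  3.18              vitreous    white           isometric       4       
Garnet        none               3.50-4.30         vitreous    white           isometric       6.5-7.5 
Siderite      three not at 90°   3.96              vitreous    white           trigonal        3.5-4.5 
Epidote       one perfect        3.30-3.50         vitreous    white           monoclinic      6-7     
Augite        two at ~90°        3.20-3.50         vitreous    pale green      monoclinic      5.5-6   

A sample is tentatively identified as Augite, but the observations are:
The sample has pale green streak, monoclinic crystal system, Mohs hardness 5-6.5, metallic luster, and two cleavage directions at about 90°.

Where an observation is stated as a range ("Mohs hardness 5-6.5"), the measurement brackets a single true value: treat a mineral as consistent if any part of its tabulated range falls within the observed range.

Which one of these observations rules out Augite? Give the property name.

Pale green streak: Augite has pale green streak — within range.
Monoclinic crystal system: Augite has monoclinic system — within range.
Mohs hardness 5-6.5: Augite has hardness 5.5-6 — within range.
Metallic luster: Augite has vitreous luster — does not match.
Two cleavage directions at about 90°: Augite has cleavage two at ~90° — within range.
Only the luster is inconsistent.

luster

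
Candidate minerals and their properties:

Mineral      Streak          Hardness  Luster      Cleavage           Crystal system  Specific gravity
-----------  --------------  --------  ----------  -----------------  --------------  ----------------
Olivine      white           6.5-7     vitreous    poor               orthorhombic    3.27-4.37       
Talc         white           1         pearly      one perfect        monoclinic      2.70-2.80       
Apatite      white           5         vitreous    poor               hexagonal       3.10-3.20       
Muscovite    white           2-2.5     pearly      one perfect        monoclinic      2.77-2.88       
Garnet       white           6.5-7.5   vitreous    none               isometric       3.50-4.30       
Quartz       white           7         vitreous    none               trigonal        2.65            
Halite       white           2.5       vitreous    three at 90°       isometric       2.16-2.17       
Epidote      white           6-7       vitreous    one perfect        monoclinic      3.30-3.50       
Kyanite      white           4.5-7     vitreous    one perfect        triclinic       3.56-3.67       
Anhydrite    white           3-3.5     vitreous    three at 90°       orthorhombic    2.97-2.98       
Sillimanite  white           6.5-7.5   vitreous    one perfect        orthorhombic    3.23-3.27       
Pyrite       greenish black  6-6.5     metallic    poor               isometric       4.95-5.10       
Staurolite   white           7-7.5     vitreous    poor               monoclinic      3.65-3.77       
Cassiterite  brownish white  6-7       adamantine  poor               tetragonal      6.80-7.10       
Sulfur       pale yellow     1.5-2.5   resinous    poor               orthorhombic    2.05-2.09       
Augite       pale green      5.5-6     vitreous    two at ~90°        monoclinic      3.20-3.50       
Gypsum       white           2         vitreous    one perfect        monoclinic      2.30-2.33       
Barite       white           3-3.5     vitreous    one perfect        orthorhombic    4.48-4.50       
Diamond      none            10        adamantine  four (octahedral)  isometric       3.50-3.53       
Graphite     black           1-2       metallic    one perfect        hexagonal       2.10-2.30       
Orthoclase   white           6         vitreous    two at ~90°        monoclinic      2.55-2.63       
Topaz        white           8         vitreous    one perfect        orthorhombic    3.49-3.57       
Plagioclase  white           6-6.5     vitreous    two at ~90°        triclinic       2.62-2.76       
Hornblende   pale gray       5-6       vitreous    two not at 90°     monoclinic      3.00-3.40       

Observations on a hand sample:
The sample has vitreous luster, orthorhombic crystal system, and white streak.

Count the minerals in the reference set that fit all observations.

5

Vitreous luster — only Olivine, Apatite, Garnet, Quartz, Halite, Epidote, Kyanite, Anhydrite, Sillimanite, Staurolite, Augite, Gypsum, Barite, Orthoclase, Topaz, Plagioclase, Hornblende remain.
Orthorhombic crystal system — only Olivine, Anhydrite, Sillimanite, Barite, Topaz remain.
White streak — every remaining candidate is consistent.
The minerals that satisfy all observations are Anhydrite, Barite, Olivine, Sillimanite, Topaz.
That is 5 minerals.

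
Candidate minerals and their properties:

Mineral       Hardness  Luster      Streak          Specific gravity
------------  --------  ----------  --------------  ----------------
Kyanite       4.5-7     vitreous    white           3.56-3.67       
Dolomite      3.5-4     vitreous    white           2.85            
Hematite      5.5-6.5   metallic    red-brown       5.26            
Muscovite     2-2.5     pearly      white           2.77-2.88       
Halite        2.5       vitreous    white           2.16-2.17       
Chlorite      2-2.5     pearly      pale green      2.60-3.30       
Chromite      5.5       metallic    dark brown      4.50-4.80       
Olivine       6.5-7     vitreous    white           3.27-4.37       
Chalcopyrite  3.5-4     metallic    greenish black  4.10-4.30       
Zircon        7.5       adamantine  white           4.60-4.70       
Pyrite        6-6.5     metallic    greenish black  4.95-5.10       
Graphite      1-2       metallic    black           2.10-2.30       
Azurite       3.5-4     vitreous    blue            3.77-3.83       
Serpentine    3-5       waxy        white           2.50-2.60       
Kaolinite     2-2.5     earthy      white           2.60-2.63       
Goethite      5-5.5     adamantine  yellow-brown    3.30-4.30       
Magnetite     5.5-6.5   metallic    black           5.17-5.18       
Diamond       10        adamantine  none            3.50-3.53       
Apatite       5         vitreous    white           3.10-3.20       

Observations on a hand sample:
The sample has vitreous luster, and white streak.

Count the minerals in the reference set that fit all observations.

5

Vitreous luster — leaves Kyanite, Dolomite, Halite, Olivine, Azurite, Apatite.
White streak is inconsistent with Azurite.
The minerals that satisfy all observations are Apatite, Dolomite, Halite, Kyanite, Olivine.
That is 5 minerals.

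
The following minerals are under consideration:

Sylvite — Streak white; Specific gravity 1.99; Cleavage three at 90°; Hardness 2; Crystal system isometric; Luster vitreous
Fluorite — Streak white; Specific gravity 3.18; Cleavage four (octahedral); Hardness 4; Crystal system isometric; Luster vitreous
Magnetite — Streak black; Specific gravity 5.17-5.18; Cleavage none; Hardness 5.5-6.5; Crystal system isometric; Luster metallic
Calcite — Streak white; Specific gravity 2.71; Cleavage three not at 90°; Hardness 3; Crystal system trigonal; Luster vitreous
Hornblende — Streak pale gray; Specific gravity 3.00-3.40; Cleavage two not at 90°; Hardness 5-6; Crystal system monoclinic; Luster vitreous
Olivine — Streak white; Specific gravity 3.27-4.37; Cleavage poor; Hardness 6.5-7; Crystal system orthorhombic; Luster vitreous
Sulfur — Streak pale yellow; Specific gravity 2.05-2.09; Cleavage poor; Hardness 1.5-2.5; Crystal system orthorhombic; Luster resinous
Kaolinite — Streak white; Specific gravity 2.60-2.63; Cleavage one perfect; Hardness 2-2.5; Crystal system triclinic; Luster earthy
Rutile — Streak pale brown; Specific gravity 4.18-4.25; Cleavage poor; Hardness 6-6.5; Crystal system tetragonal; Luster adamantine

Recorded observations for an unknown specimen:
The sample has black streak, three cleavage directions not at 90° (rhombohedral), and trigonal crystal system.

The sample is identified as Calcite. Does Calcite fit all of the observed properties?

Black streak — Calcite has white streak; inconsistent.
Three cleavage directions not at 90° (rhombohedral) — fits Calcite (cleavage three not at 90°).
Trigonal crystal system — fits Calcite (trigonal system).
Calcite is excluded by the streak.

No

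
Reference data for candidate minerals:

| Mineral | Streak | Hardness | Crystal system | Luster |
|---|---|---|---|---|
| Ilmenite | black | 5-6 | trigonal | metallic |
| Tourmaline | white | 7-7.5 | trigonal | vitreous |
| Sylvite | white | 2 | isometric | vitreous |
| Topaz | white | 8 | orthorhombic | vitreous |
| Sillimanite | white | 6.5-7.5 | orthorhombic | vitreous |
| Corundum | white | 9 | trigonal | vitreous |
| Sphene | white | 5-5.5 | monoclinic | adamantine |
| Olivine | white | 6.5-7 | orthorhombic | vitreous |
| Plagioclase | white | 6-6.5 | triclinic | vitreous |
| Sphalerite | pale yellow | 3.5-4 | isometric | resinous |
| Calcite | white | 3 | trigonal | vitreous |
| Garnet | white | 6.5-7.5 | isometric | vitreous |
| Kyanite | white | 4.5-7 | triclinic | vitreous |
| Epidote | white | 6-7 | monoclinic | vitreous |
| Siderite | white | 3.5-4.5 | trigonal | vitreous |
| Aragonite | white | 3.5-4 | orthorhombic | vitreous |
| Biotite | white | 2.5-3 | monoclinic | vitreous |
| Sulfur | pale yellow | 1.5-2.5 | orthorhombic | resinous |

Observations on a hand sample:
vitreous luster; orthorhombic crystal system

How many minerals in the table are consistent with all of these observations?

4

Vitreous luster is inconsistent with Ilmenite, Sphene, Sphalerite, Sulfur.
Orthorhombic crystal system — only Topaz, Sillimanite, Olivine, Aragonite remain.
Remaining candidates: Aragonite, Olivine, Sillimanite, Topaz.
That is 4 minerals.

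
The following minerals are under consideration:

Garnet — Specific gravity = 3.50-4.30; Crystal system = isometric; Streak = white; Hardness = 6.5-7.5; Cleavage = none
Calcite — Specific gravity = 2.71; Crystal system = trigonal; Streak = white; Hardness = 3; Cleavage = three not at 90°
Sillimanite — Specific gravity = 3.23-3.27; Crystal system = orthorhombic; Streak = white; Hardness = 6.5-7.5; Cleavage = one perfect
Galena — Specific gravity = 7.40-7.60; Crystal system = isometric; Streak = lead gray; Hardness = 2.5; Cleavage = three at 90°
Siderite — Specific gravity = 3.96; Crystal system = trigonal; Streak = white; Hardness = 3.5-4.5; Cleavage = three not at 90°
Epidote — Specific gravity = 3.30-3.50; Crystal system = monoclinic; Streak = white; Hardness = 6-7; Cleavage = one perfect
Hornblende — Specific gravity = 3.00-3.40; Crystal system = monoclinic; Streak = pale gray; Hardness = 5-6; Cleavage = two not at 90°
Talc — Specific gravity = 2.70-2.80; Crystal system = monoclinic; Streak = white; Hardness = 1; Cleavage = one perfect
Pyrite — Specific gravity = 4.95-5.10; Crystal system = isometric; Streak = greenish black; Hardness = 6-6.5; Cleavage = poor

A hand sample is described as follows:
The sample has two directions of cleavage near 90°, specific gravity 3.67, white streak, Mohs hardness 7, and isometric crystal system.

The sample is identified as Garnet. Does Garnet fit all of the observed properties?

Two directions of cleavage near 90° — Garnet has cleavage none; inconsistent.
Specific gravity 3.67 — consistent with Garnet (SG 3.50-4.30).
White streak — consistent with Garnet (white streak).
Mohs hardness 7 — consistent with Garnet (hardness 6.5-7.5).
Isometric crystal system — consistent with Garnet (isometric system).
The cleavage observation rules out Garnet.

Inconsistent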